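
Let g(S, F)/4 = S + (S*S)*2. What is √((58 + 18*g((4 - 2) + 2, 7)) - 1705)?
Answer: 3*√105 ≈ 30.741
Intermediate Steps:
g(S, F) = 4*S + 8*S² (g(S, F) = 4*(S + (S*S)*2) = 4*(S + S²*2) = 4*(S + 2*S²) = 4*S + 8*S²)
√((58 + 18*g((4 - 2) + 2, 7)) - 1705) = √((58 + 18*(4*((4 - 2) + 2)*(1 + 2*((4 - 2) + 2)))) - 1705) = √((58 + 18*(4*(2 + 2)*(1 + 2*(2 + 2)))) - 1705) = √((58 + 18*(4*4*(1 + 2*4))) - 1705) = √((58 + 18*(4*4*(1 + 8))) - 1705) = √((58 + 18*(4*4*9)) - 1705) = √((58 + 18*144) - 1705) = √((58 + 2592) - 1705) = √(2650 - 1705) = √945 = 3*√105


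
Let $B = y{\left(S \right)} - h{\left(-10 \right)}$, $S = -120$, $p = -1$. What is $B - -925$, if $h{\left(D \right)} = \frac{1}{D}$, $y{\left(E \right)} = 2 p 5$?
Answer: $\frac{9151}{10} \approx 915.1$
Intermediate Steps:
$y{\left(E \right)} = -10$ ($y{\left(E \right)} = 2 \left(-1\right) 5 = \left(-2\right) 5 = -10$)
$B = - \frac{99}{10}$ ($B = -10 - \frac{1}{-10} = -10 - - \frac{1}{10} = -10 + \frac{1}{10} = - \frac{99}{10} \approx -9.9$)
$B - -925 = - \frac{99}{10} - -925 = - \frac{99}{10} + 925 = \frac{9151}{10}$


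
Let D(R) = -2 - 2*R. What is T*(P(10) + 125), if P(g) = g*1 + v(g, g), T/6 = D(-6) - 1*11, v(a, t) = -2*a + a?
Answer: -750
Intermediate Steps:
v(a, t) = -a
T = -6 (T = 6*((-2 - 2*(-6)) - 1*11) = 6*((-2 + 12) - 11) = 6*(10 - 11) = 6*(-1) = -6)
P(g) = 0 (P(g) = g*1 - g = g - g = 0)
T*(P(10) + 125) = -6*(0 + 125) = -6*125 = -750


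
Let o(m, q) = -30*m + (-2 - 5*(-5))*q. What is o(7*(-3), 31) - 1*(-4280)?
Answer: 5623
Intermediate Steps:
o(m, q) = -30*m + 23*q (o(m, q) = -30*m + (-2 + 25)*q = -30*m + 23*q)
o(7*(-3), 31) - 1*(-4280) = (-210*(-3) + 23*31) - 1*(-4280) = (-30*(-21) + 713) + 4280 = (630 + 713) + 4280 = 1343 + 4280 = 5623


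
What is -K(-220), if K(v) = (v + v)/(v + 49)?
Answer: -440/171 ≈ -2.5731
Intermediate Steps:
K(v) = 2*v/(49 + v) (K(v) = (2*v)/(49 + v) = 2*v/(49 + v))
-K(-220) = -2*(-220)/(49 - 220) = -2*(-220)/(-171) = -2*(-220)*(-1)/171 = -1*440/171 = -440/171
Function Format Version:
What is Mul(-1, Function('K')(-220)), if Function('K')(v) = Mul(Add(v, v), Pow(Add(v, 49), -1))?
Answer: Rational(-440, 171) ≈ -2.5731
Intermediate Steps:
Function('K')(v) = Mul(2, v, Pow(Add(49, v), -1)) (Function('K')(v) = Mul(Mul(2, v), Pow(Add(49, v), -1)) = Mul(2, v, Pow(Add(49, v), -1)))
Mul(-1, Function('K')(-220)) = Mul(-1, Mul(2, -220, Pow(Add(49, -220), -1))) = Mul(-1, Mul(2, -220, Pow(-171, -1))) = Mul(-1, Mul(2, -220, Rational(-1, 171))) = Mul(-1, Rational(440, 171)) = Rational(-440, 171)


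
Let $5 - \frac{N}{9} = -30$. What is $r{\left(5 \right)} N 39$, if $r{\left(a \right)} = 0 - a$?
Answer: $-61425$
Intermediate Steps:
$N = 315$ ($N = 45 - -270 = 45 + 270 = 315$)
$r{\left(a \right)} = - a$
$r{\left(5 \right)} N 39 = \left(-1\right) 5 \cdot 315 \cdot 39 = \left(-5\right) 315 \cdot 39 = \left(-1575\right) 39 = -61425$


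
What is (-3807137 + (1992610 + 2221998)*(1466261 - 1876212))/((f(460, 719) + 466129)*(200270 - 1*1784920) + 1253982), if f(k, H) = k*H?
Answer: 575928857115/420919068956 ≈ 1.3683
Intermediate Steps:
f(k, H) = H*k
(-3807137 + (1992610 + 2221998)*(1466261 - 1876212))/((f(460, 719) + 466129)*(200270 - 1*1784920) + 1253982) = (-3807137 + (1992610 + 2221998)*(1466261 - 1876212))/((719*460 + 466129)*(200270 - 1*1784920) + 1253982) = (-3807137 + 4214608*(-409951))/((330740 + 466129)*(200270 - 1784920) + 1253982) = (-3807137 - 1727782764208)/(796869*(-1584650) + 1253982) = -1727786571345/(-1262758460850 + 1253982) = -1727786571345/(-1262757206868) = -1727786571345*(-1/1262757206868) = 575928857115/420919068956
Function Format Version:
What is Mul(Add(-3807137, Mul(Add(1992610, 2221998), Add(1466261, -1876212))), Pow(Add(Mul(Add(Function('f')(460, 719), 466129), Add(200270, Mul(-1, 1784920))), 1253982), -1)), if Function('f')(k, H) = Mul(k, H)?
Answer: Rational(575928857115, 420919068956) ≈ 1.3683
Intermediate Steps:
Function('f')(k, H) = Mul(H, k)
Mul(Add(-3807137, Mul(Add(1992610, 2221998), Add(1466261, -1876212))), Pow(Add(Mul(Add(Function('f')(460, 719), 466129), Add(200270, Mul(-1, 1784920))), 1253982), -1)) = Mul(Add(-3807137, Mul(Add(1992610, 2221998), Add(1466261, -1876212))), Pow(Add(Mul(Add(Mul(719, 460), 466129), Add(200270, Mul(-1, 1784920))), 1253982), -1)) = Mul(Add(-3807137, Mul(4214608, -409951)), Pow(Add(Mul(Add(330740, 466129), Add(200270, -1784920)), 1253982), -1)) = Mul(Add(-3807137, -1727782764208), Pow(Add(Mul(796869, -1584650), 1253982), -1)) = Mul(-1727786571345, Pow(Add(-1262758460850, 1253982), -1)) = Mul(-1727786571345, Pow(-1262757206868, -1)) = Mul(-1727786571345, Rational(-1, 1262757206868)) = Rational(575928857115, 420919068956)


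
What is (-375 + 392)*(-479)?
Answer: -8143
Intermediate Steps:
(-375 + 392)*(-479) = 17*(-479) = -8143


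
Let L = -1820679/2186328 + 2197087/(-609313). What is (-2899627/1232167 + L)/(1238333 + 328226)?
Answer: -3716153914523064283/857138169923568594947464 ≈ -4.3355e-6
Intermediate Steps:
L = -1970972070021/444052690888 (L = -1820679*1/2186328 + 2197087*(-1/609313) = -606893/728776 - 2197087/609313 = -1970972070021/444052690888 ≈ -4.4386)
(-2899627/1232167 + L)/(1238333 + 328226) = (-2899627/1232167 - 1970972070021/444052690888)/(1238333 + 328226) = (-2899627*1/1232167 - 1970972070021/444052690888)/1566559 = (-2899627/1232167 - 1970972070021/444052690888)*(1/1566559) = -3716153914523064283/547147071973394296*1/1566559 = -3716153914523064283/857138169923568594947464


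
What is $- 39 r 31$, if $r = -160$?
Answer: $193440$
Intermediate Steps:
$- 39 r 31 = \left(-39\right) \left(-160\right) 31 = 6240 \cdot 31 = 193440$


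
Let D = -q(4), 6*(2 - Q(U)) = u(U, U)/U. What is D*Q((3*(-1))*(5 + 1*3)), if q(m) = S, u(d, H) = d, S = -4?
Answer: 22/3 ≈ 7.3333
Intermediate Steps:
q(m) = -4
Q(U) = 11/6 (Q(U) = 2 - U/(6*U) = 2 - 1/6*1 = 2 - 1/6 = 11/6)
D = 4 (D = -1*(-4) = 4)
D*Q((3*(-1))*(5 + 1*3)) = 4*(11/6) = 22/3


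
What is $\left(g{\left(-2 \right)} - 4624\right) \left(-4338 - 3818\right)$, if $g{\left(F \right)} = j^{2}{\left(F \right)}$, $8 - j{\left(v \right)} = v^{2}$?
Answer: $37582848$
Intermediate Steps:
$j{\left(v \right)} = 8 - v^{2}$
$g{\left(F \right)} = \left(8 - F^{2}\right)^{2}$
$\left(g{\left(-2 \right)} - 4624\right) \left(-4338 - 3818\right) = \left(\left(-8 + \left(-2\right)^{2}\right)^{2} - 4624\right) \left(-4338 - 3818\right) = \left(\left(-8 + 4\right)^{2} - 4624\right) \left(-8156\right) = \left(\left(-4\right)^{2} - 4624\right) \left(-8156\right) = \left(16 - 4624\right) \left(-8156\right) = \left(-4608\right) \left(-8156\right) = 37582848$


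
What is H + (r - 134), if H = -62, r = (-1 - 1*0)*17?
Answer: -213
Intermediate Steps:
r = -17 (r = (-1 + 0)*17 = -1*17 = -17)
H + (r - 134) = -62 + (-17 - 134) = -62 - 151 = -213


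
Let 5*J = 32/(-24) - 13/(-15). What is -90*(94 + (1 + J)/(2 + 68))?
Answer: -1480704/175 ≈ -8461.2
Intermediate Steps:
J = -7/75 (J = (32/(-24) - 13/(-15))/5 = (32*(-1/24) - 13*(-1/15))/5 = (-4/3 + 13/15)/5 = (⅕)*(-7/15) = -7/75 ≈ -0.093333)
-90*(94 + (1 + J)/(2 + 68)) = -90*(94 + (1 - 7/75)/(2 + 68)) = -90*(94 + (68/75)/70) = -90*(94 + (68/75)*(1/70)) = -90*(94 + 34/2625) = -90*246784/2625 = -1480704/175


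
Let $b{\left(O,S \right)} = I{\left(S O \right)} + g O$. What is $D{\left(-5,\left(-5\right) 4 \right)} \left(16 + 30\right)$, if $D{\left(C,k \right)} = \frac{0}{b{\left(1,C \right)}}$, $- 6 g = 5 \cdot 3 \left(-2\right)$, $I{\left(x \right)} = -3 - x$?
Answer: $0$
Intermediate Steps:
$g = 5$ ($g = - \frac{5 \cdot 3 \left(-2\right)}{6} = - \frac{15 \left(-2\right)}{6} = \left(- \frac{1}{6}\right) \left(-30\right) = 5$)
$b{\left(O,S \right)} = -3 + 5 O - O S$ ($b{\left(O,S \right)} = \left(-3 - S O\right) + 5 O = \left(-3 - O S\right) + 5 O = -3 + 5 O - O S$)
$D{\left(C,k \right)} = 0$ ($D{\left(C,k \right)} = \frac{0}{-3 + 5 \cdot 1 - 1 C} = \frac{0}{-3 + 5 - C} = \frac{0}{2 - C} = 0$)
$D{\left(-5,\left(-5\right) 4 \right)} \left(16 + 30\right) = 0 \left(16 + 30\right) = 0 \cdot 46 = 0$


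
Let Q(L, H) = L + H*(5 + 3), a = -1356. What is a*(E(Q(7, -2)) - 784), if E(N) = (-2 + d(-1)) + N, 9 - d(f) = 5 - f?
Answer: 1073952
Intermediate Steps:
d(f) = 4 + f (d(f) = 9 - (5 - f) = 9 + (-5 + f) = 4 + f)
Q(L, H) = L + 8*H (Q(L, H) = L + H*8 = L + 8*H)
E(N) = 1 + N (E(N) = (-2 + (4 - 1)) + N = (-2 + 3) + N = 1 + N)
a*(E(Q(7, -2)) - 784) = -1356*((1 + (7 + 8*(-2))) - 784) = -1356*((1 + (7 - 16)) - 784) = -1356*((1 - 9) - 784) = -1356*(-8 - 784) = -1356*(-792) = 1073952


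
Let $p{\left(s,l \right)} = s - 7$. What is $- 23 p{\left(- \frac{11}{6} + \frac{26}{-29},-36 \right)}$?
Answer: $\frac{38939}{174} \approx 223.79$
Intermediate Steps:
$p{\left(s,l \right)} = -7 + s$ ($p{\left(s,l \right)} = s - 7 = -7 + s$)
$- 23 p{\left(- \frac{11}{6} + \frac{26}{-29},-36 \right)} = - 23 \left(-7 + \left(- \frac{11}{6} + \frac{26}{-29}\right)\right) = - 23 \left(-7 + \left(\left(-11\right) \frac{1}{6} + 26 \left(- \frac{1}{29}\right)\right)\right) = - 23 \left(-7 - \frac{475}{174}\right) = \left(-23\right) \left(- \frac{1693}{174}\right) = \frac{38939}{174}$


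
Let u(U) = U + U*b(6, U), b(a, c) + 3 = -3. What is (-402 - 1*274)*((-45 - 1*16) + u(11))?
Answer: 78416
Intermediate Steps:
b(a, c) = -6 (b(a, c) = -3 - 3 = -6)
u(U) = -5*U (u(U) = U + U*(-6) = U - 6*U = -5*U)
(-402 - 1*274)*((-45 - 1*16) + u(11)) = (-402 - 1*274)*((-45 - 1*16) - 5*11) = (-402 - 274)*((-45 - 16) - 55) = -676*(-61 - 55) = -676*(-116) = 78416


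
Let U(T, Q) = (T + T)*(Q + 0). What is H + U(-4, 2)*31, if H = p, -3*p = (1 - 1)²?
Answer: -496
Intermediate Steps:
p = 0 (p = -(1 - 1)²/3 = -⅓*0² = -⅓*0 = 0)
U(T, Q) = 2*Q*T (U(T, Q) = (2*T)*Q = 2*Q*T)
H = 0
H + U(-4, 2)*31 = 0 + (2*2*(-4))*31 = 0 - 16*31 = 0 - 496 = -496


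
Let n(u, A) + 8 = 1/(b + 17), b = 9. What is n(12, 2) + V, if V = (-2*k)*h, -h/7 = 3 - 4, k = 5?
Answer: -2027/26 ≈ -77.962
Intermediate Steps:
h = 7 (h = -7*(3 - 4) = -7*(-1) = 7)
n(u, A) = -207/26 (n(u, A) = -8 + 1/(9 + 17) = -8 + 1/26 = -207/26)
V = -70 (V = -2*5*7 = -10*7 = -70)
n(12, 2) + V = -207/26 - 70 = -2027/26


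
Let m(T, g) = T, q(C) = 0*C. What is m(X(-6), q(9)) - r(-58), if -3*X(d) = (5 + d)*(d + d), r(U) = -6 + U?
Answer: 60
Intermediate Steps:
q(C) = 0
X(d) = -2*d*(5 + d)/3 (X(d) = -(5 + d)*(d + d)/3 = -(5 + d)*2*d/3 = -2*d*(5 + d)/3)
m(X(-6), q(9)) - r(-58) = -2/3*(-6)*(5 - 6) - (-6 - 58) = -2/3*(-6)*(-1) - 1*(-64) = -4 + 64 = 60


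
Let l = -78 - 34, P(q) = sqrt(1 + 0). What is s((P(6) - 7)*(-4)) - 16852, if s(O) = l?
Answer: -16964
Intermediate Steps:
P(q) = 1 (P(q) = sqrt(1) = 1)
l = -112
s(O) = -112
s((P(6) - 7)*(-4)) - 16852 = -112 - 16852 = -16964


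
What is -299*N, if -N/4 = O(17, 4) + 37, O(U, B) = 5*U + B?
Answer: 150696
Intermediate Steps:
O(U, B) = B + 5*U
N = -504 (N = -4*((4 + 5*17) + 37) = -4*((4 + 85) + 37) = -4*(89 + 37) = -4*126 = -504)
-299*N = -299*(-504) = 150696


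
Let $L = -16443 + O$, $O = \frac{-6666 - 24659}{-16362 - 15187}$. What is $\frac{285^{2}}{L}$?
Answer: $- \frac{366081075}{74104126} \approx -4.9401$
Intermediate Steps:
$O = \frac{4475}{4507}$ ($O = - \frac{31325}{-31549} = \left(-31325\right) \left(- \frac{1}{31549}\right) = \frac{4475}{4507} \approx 0.9929$)
$L = - \frac{74104126}{4507}$ ($L = -16443 + \frac{4475}{4507} = - \frac{74104126}{4507} \approx -16442.0$)
$\frac{285^{2}}{L} = \frac{285^{2}}{- \frac{74104126}{4507}} = 81225 \left(- \frac{4507}{74104126}\right) = - \frac{366081075}{74104126}$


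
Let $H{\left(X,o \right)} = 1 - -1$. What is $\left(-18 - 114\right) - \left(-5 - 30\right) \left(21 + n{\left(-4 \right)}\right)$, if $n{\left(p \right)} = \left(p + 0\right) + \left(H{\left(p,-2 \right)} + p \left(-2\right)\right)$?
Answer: $813$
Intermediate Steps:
$H{\left(X,o \right)} = 2$ ($H{\left(X,o \right)} = 1 + 1 = 2$)
$n{\left(p \right)} = 2 - p$ ($n{\left(p \right)} = \left(p + 0\right) + \left(2 + p \left(-2\right)\right) = p - \left(-2 + 2 p\right) = 2 - p$)
$\left(-18 - 114\right) - \left(-5 - 30\right) \left(21 + n{\left(-4 \right)}\right) = \left(-18 - 114\right) - \left(-5 - 30\right) \left(21 + \left(2 - -4\right)\right) = \left(-18 - 114\right) - \left(-5 - 30\right) \left(21 + \left(2 + 4\right)\right) = -132 - - 35 \left(21 + 6\right) = -132 - \left(-35\right) 27 = -132 - -945 = -132 + 945 = 813$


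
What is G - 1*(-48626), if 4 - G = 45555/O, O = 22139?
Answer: 1076574015/22139 ≈ 48628.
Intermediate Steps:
G = 43001/22139 (G = 4 - 45555/22139 = 43001/22139 ≈ 1.9423)
G - 1*(-48626) = 43001/22139 - 1*(-48626) = 43001/22139 + 48626 = 1076574015/22139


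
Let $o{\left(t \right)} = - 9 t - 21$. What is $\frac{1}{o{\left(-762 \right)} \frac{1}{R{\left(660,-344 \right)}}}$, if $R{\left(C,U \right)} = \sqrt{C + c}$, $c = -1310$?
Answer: $\frac{5 i \sqrt{26}}{6837} \approx 0.003729 i$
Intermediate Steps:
$o{\left(t \right)} = -21 - 9 t$
$R{\left(C,U \right)} = \sqrt{-1310 + C}$ ($R{\left(C,U \right)} = \sqrt{C - 1310} = \sqrt{-1310 + C}$)
$\frac{1}{o{\left(-762 \right)} \frac{1}{R{\left(660,-344 \right)}}} = \frac{1}{\left(-21 - -6858\right) \frac{1}{\sqrt{-1310 + 660}}} = \frac{1}{\left(-21 + 6858\right) \frac{1}{\sqrt{-650}}} = \frac{1}{6837 \frac{1}{5 i \sqrt{26}}} = \frac{1}{6837 \left(- \frac{i \sqrt{26}}{130}\right)} = \frac{1}{\left(- \frac{6837}{130}\right) i \sqrt{26}} = \frac{5 i \sqrt{26}}{6837}$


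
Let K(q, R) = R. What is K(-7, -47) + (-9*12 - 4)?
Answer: -159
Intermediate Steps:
K(-7, -47) + (-9*12 - 4) = -47 + (-9*12 - 4) = -47 + (-108 - 4) = -47 - 112 = -159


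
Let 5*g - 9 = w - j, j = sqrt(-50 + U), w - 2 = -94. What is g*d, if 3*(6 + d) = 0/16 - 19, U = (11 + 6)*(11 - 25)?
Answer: 3071/15 + 148*I*sqrt(2)/5 ≈ 204.73 + 41.861*I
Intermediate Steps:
w = -92 (w = 2 - 94 = -92)
U = -238 (U = 17*(-14) = -238)
j = 12*I*sqrt(2) (j = sqrt(-50 - 238) = sqrt(-288) = 12*I*sqrt(2) ≈ 16.971*I)
g = -83/5 - 12*I*sqrt(2)/5 (g = 9/5 + (-92 - 12*I*sqrt(2))/5 = 9/5 + (-92/5 - 12*I*sqrt(2)/5) = -83/5 - 12*I*sqrt(2)/5 ≈ -16.6 - 3.3941*I)
d = -37/3 (d = -6 + (0/16 - 19)/3 = -6 + (0*(1/16) - 19)/3 = -6 + (0 - 19)/3 = -6 + (1/3)*(-19) = -6 - 19/3 = -37/3 ≈ -12.333)
g*d = (-83/5 - 12*I*sqrt(2)/5)*(-37/3) = 3071/15 + 148*I*sqrt(2)/5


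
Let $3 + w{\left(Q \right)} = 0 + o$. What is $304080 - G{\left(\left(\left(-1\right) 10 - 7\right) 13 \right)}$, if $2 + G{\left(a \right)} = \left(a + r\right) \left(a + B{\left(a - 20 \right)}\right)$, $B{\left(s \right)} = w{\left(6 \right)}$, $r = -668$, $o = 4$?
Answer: $108502$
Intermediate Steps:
$w{\left(Q \right)} = 1$ ($w{\left(Q \right)} = -3 + \left(0 + 4\right) = -3 + 4 = 1$)
$B{\left(s \right)} = 1$
$G{\left(a \right)} = -2 + \left(1 + a\right) \left(-668 + a\right)$ ($G{\left(a \right)} = -2 + \left(a - 668\right) \left(a + 1\right) = -2 + \left(-668 + a\right) \left(1 + a\right) = -2 + \left(1 + a\right) \left(-668 + a\right)$)
$304080 - G{\left(\left(\left(-1\right) 10 - 7\right) 13 \right)} = 304080 - \left(-670 + \left(\left(\left(-1\right) 10 - 7\right) 13\right)^{2} - 667 \left(\left(-1\right) 10 - 7\right) 13\right) = 304080 - \left(-670 + \left(\left(-10 - 7\right) 13\right)^{2} - 667 \left(-10 - 7\right) 13\right) = 304080 - \left(-670 + \left(\left(-17\right) 13\right)^{2} - 667 \left(\left(-17\right) 13\right)\right) = 304080 - \left(-670 + \left(-221\right)^{2} - -147407\right) = 304080 - \left(-670 + 48841 + 147407\right) = 304080 - 195578 = 108502$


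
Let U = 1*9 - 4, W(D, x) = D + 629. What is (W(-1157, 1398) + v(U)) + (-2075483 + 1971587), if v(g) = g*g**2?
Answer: -104299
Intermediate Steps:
W(D, x) = 629 + D
U = 5 (U = 9 - 4 = 5)
v(g) = g**3
(W(-1157, 1398) + v(U)) + (-2075483 + 1971587) = ((629 - 1157) + 5**3) + (-2075483 + 1971587) = (-528 + 125) - 103896 = -403 - 103896 = -104299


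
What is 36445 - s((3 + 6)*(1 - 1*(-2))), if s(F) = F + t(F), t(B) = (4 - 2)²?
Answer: 36414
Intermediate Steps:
t(B) = 4 (t(B) = 2² = 4)
s(F) = 4 + F (s(F) = F + 4 = 4 + F)
36445 - s((3 + 6)*(1 - 1*(-2))) = 36445 - (4 + (3 + 6)*(1 - 1*(-2))) = 36445 - (4 + 9*(1 + 2)) = 36445 - (4 + 9*3) = 36445 - (4 + 27) = 36445 - 1*31 = 36445 - 31 = 36414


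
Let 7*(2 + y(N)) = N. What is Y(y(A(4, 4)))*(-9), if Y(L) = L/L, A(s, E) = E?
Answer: -9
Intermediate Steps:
y(N) = -2 + N/7
Y(L) = 1
Y(y(A(4, 4)))*(-9) = 1*(-9) = -9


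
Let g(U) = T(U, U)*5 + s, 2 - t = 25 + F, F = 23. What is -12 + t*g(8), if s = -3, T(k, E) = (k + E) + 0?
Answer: -3554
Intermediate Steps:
T(k, E) = E + k (T(k, E) = (E + k) + 0 = E + k)
t = -46 (t = 2 - (25 + 23) = 2 - 1*48 = 2 - 48 = -46)
g(U) = -3 + 10*U (g(U) = (U + U)*5 - 3 = (2*U)*5 - 3 = 10*U - 3 = -3 + 10*U)
-12 + t*g(8) = -12 - 46*(-3 + 10*8) = -12 - 46*(-3 + 80) = -12 - 46*77 = -12 - 3542 = -3554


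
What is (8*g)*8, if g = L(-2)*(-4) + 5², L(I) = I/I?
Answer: 1344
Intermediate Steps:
L(I) = 1
g = 21 (g = 1*(-4) + 5² = -4 + 25 = 21)
(8*g)*8 = (8*21)*8 = 168*8 = 1344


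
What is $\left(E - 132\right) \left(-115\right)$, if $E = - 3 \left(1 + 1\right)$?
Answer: $15870$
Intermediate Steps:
$E = -6$ ($E = \left(-3\right) 2 = -6$)
$\left(E - 132\right) \left(-115\right) = \left(-6 - 132\right) \left(-115\right) = \left(-138\right) \left(-115\right) = 15870$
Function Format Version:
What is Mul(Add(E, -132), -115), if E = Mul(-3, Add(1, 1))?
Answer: 15870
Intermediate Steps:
E = -6 (E = Mul(-3, 2) = -6)
Mul(Add(E, -132), -115) = Mul(Add(-6, -132), -115) = Mul(-138, -115) = 15870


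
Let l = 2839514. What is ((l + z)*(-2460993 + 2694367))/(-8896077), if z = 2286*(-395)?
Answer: -451939019456/8896077 ≈ -50802.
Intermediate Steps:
z = -902970
((l + z)*(-2460993 + 2694367))/(-8896077) = ((2839514 - 902970)*(-2460993 + 2694367))/(-8896077) = (1936544*233374)*(-1/8896077) = 451939019456*(-1/8896077) = -451939019456/8896077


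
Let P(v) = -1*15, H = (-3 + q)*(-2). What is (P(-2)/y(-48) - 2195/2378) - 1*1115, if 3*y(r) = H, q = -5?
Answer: -21282825/19024 ≈ -1118.7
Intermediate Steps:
H = 16 (H = (-3 - 5)*(-2) = -8*(-2) = 16)
y(r) = 16/3 (y(r) = (1/3)*16 = 16/3)
P(v) = -15
(P(-2)/y(-48) - 2195/2378) - 1*1115 = (-15/16/3 - 2195/2378) - 1*1115 = (-15*3/16 - 2195*1/2378) - 1115 = (-45/16 - 2195/2378) - 1115 = -71065/19024 - 1115 = -21282825/19024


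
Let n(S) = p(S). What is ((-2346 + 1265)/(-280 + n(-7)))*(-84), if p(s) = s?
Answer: -12972/41 ≈ -316.39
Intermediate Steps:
n(S) = S
((-2346 + 1265)/(-280 + n(-7)))*(-84) = ((-2346 + 1265)/(-280 - 7))*(-84) = -1081/(-287)*(-84) = -1081*(-1/287)*(-84) = (1081/287)*(-84) = -12972/41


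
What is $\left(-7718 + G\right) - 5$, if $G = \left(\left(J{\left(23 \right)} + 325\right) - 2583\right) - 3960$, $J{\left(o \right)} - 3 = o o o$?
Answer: $-1771$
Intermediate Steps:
$J{\left(o \right)} = 3 + o^{3}$ ($J{\left(o \right)} = 3 + o o o = 3 + o^{2} o = 3 + o^{3}$)
$G = 5952$ ($G = \left(\left(\left(3 + 23^{3}\right) + 325\right) - 2583\right) - 3960 = \left(\left(\left(3 + 12167\right) + 325\right) - 2583\right) - 3960 = \left(\left(12170 + 325\right) - 2583\right) - 3960 = \left(12495 - 2583\right) - 3960 = 9912 - 3960 = 5952$)
$\left(-7718 + G\right) - 5 = \left(-7718 + 5952\right) - 5 = -1766 - 5 = -1771$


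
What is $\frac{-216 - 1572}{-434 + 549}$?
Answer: $- \frac{1788}{115} \approx -15.548$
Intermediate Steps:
$\frac{-216 - 1572}{-434 + 549} = - \frac{1788}{115}$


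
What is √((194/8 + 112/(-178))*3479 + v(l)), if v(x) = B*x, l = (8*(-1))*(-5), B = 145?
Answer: √2787454279/178 ≈ 296.61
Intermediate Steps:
l = 40 (l = -8*(-5) = 40)
v(x) = 145*x
√((194/8 + 112/(-178))*3479 + v(l)) = √((194/8 + 112/(-178))*3479 + 145*40) = √((194*(⅛) + 112*(-1/178))*3479 + 5800) = √((97/4 - 56/89)*3479 + 5800) = √((8409/356)*3479 + 5800) = √(29254911/356 + 5800) = √(31319711/356) = √2787454279/178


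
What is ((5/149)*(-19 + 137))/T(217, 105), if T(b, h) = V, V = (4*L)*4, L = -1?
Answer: -295/1192 ≈ -0.24748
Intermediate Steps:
V = -16 (V = (4*(-1))*4 = -4*4 = -16)
T(b, h) = -16
((5/149)*(-19 + 137))/T(217, 105) = ((5/149)*(-19 + 137))/(-16) = ((5*(1/149))*118)*(-1/16) = ((5/149)*118)*(-1/16) = (590/149)*(-1/16) = -295/1192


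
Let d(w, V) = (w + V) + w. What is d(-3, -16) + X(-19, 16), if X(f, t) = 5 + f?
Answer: -36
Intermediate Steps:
d(w, V) = V + 2*w (d(w, V) = (V + w) + w = V + 2*w)
d(-3, -16) + X(-19, 16) = (-16 + 2*(-3)) + (5 - 19) = (-16 - 6) - 14 = -22 - 14 = -36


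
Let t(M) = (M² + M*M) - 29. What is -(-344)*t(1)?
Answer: -9288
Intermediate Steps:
t(M) = -29 + 2*M² (t(M) = (M² + M²) - 29 = 2*M² - 29 = -29 + 2*M²)
-(-344)*t(1) = -(-344)*(-29 + 2*1²) = -(-344)*(-29 + 2*1) = -(-344)*(-29 + 2) = -(-344)*(-27) = -1*9288 = -9288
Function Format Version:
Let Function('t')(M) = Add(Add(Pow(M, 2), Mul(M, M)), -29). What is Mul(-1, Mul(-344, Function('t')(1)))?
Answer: -9288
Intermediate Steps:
Function('t')(M) = Add(-29, Mul(2, Pow(M, 2))) (Function('t')(M) = Add(Add(Pow(M, 2), Pow(M, 2)), -29) = Add(Mul(2, Pow(M, 2)), -29) = Add(-29, Mul(2, Pow(M, 2))))
Mul(-1, Mul(-344, Function('t')(1))) = Mul(-1, Mul(-344, Add(-29, Mul(2, Pow(1, 2))))) = Mul(-1, Mul(-344, Add(-29, Mul(2, 1)))) = Mul(-1, Mul(-344, Add(-29, 2))) = Mul(-1, Mul(-344, -27)) = Mul(-1, 9288) = -9288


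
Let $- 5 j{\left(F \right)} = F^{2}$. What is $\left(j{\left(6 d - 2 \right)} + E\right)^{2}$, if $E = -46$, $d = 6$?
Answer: $\frac{1920996}{25} \approx 76840.0$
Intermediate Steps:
$j{\left(F \right)} = - \frac{F^{2}}{5}$
$\left(j{\left(6 d - 2 \right)} + E\right)^{2} = \left(- \frac{\left(6 \cdot 6 - 2\right)^{2}}{5} - 46\right)^{2} = \left(- \frac{\left(36 - 2\right)^{2}}{5} - 46\right)^{2} = \left(- \frac{34^{2}}{5} - 46\right)^{2} = \left(\left(- \frac{1}{5}\right) 1156 - 46\right)^{2} = \left(- \frac{1156}{5} - 46\right)^{2} = \left(- \frac{1386}{5}\right)^{2} = \frac{1920996}{25}$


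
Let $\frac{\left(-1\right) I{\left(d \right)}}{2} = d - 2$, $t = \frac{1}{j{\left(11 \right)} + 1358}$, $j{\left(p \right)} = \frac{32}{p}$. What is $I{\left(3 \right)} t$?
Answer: $- \frac{11}{7485} \approx -0.0014696$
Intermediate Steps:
$t = \frac{11}{14970}$ ($t = \frac{1}{\frac{32}{11} + 1358} = \frac{1}{\frac{14970}{11}} = \frac{11}{14970} \approx 0.0007348$)
$I{\left(d \right)} = 4 - 2 d$ ($I{\left(d \right)} = - 2 \left(d - 2\right) = - 2 \left(-2 + d\right) = 4 - 2 d$)
$I{\left(3 \right)} t = \left(4 - 6\right) \frac{11}{14970} = \left(-2\right) \frac{11}{14970} = - \frac{11}{7485}$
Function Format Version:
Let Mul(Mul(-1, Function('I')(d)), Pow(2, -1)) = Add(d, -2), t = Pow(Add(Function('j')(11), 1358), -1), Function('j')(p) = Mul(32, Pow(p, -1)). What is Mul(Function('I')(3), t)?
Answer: Rational(-11, 7485) ≈ -0.0014696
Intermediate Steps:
t = Rational(11, 14970) (t = Pow(Add(Mul(32, Pow(11, -1)), 1358), -1) = Pow(Add(Mul(32, Rational(1, 11)), 1358), -1) = Pow(Add(Rational(32, 11), 1358), -1) = Pow(Rational(14970, 11), -1) = Rational(11, 14970) ≈ 0.00073480)
Function('I')(d) = Add(4, Mul(-2, d)) (Function('I')(d) = Mul(-2, Add(d, -2)) = Mul(-2, Add(-2, d)) = Add(4, Mul(-2, d)))
Mul(Function('I')(3), t) = Mul(Add(4, Mul(-2, 3)), Rational(11, 14970)) = Mul(Add(4, -6), Rational(11, 14970)) = Mul(-2, Rational(11, 14970)) = Rational(-11, 7485)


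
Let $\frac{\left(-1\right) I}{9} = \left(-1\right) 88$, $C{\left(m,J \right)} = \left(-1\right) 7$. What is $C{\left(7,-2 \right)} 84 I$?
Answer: $-465696$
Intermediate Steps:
$C{\left(m,J \right)} = -7$
$I = 792$ ($I = - 9 \left(\left(-1\right) 88\right) = \left(-9\right) \left(-88\right) = 792$)
$C{\left(7,-2 \right)} 84 I = \left(-7\right) 84 \cdot 792 = \left(-588\right) 792 = -465696$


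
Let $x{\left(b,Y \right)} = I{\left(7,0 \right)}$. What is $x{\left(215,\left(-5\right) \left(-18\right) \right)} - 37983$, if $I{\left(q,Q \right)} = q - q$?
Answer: $-37983$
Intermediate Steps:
$I{\left(q,Q \right)} = 0$
$x{\left(b,Y \right)} = 0$
$x{\left(215,\left(-5\right) \left(-18\right) \right)} - 37983 = 0 - 37983 = -37983$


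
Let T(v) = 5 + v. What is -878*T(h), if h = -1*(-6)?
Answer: -9658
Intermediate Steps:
h = 6
-878*T(h) = -878*(5 + 6) = -878*11 = -9658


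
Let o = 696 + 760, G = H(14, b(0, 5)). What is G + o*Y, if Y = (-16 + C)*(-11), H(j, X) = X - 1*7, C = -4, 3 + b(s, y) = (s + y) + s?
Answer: 320315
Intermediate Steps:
b(s, y) = -3 + y + 2*s (b(s, y) = -3 + ((s + y) + s) = -3 + (y + 2*s) = -3 + y + 2*s)
H(j, X) = -7 + X (H(j, X) = X - 7 = -7 + X)
G = -5 (G = -7 + (-3 + 5 + 2*0) = -7 + (-3 + 5 + 0) = -7 + 2 = -5)
o = 1456
Y = 220 (Y = (-16 - 4)*(-11) = -20*(-11) = 220)
G + o*Y = -5 + 1456*220 = -5 + 320320 = 320315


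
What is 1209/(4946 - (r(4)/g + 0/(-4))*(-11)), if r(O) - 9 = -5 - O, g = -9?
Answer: 1209/4946 ≈ 0.24444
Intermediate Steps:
r(O) = 4 - O (r(O) = 9 + (-5 - O) = 4 - O)
1209/(4946 - (r(4)/g + 0/(-4))*(-11)) = 1209/(4946 - ((4 - 1*4)/(-9) + 0/(-4))*(-11)) = 1209/(4946 - ((4 - 4)*(-1/9) + 0*(-1/4))*(-11)) = 1209/(4946 - (0*(-1/9) + 0)*(-11)) = 1209/(4946 - (0 + 0)*(-11)) = 1209/(4946 - 0*(-11)) = 1209/(4946 - 1*0) = 1209/(4946 + 0) = 1209/4946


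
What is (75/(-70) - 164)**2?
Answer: 5340721/196 ≈ 27249.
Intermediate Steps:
(75/(-70) - 164)**2 = (75*(-1/70) - 164)**2 = (-15/14 - 164)**2 = (-2311/14)**2 = 5340721/196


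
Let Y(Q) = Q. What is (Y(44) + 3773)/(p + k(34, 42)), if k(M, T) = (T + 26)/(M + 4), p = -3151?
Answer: -72523/59835 ≈ -1.2120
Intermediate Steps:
k(M, T) = (26 + T)/(4 + M)
(Y(44) + 3773)/(p + k(34, 42)) = (44 + 3773)/(-3151 + (26 + 42)/(4 + 34)) = 3817/(-3151 + 68/38) = 3817/(-3151 + (1/38)*68) = 3817/(-3151 + 34/19) = 3817/(-59835/19) = 3817*(-19/59835) = -72523/59835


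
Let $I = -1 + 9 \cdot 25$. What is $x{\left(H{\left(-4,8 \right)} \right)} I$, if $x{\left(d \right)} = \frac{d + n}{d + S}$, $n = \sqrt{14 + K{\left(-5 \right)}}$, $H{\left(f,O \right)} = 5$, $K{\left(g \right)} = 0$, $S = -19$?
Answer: $-80 - 16 \sqrt{14} \approx -139.87$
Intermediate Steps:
$I = 224$ ($I = -1 + 225 = 224$)
$n = \sqrt{14}$ ($n = \sqrt{14 + 0} = \sqrt{14} \approx 3.7417$)
$x{\left(d \right)} = \frac{d + \sqrt{14}}{-19 + d}$ ($x{\left(d \right)} = \frac{d + \sqrt{14}}{d - 19} = \frac{d + \sqrt{14}}{-19 + d}$)
$x{\left(H{\left(-4,8 \right)} \right)} I = \frac{5 + \sqrt{14}}{-19 + 5} \cdot 224 = \frac{5 + \sqrt{14}}{-14} \cdot 224 = - \frac{5 + \sqrt{14}}{14} \cdot 224 = \left(- \frac{5}{14} - \frac{\sqrt{14}}{14}\right) 224 = -80 - 16 \sqrt{14}$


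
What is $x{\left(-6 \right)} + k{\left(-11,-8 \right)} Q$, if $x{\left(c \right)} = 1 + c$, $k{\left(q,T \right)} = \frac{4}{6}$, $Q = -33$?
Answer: $-27$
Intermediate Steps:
$k{\left(q,T \right)} = \frac{2}{3}$ ($k{\left(q,T \right)} = 4 \cdot \frac{1}{6} = \frac{2}{3}$)
$x{\left(-6 \right)} + k{\left(-11,-8 \right)} Q = \left(1 - 6\right) + \frac{2}{3} \left(-33\right) = -5 - 22 = -27$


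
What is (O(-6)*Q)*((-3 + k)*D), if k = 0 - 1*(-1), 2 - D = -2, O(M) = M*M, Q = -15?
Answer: 4320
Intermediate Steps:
O(M) = M**2
D = 4 (D = 2 - 1*(-2) = 2 + 2 = 4)
k = 1 (k = 0 + 1 = 1)
(O(-6)*Q)*((-3 + k)*D) = ((-6)**2*(-15))*((-3 + 1)*4) = (36*(-15))*(-2*4) = -540*(-8) = 4320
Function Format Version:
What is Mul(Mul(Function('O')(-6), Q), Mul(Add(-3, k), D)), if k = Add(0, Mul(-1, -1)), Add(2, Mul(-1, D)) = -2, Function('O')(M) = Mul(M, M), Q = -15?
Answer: 4320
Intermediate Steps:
Function('O')(M) = Pow(M, 2)
D = 4 (D = Add(2, Mul(-1, -2)) = Add(2, 2) = 4)
k = 1 (k = Add(0, 1) = 1)
Mul(Mul(Function('O')(-6), Q), Mul(Add(-3, k), D)) = Mul(Mul(Pow(-6, 2), -15), Mul(Add(-3, 1), 4)) = Mul(Mul(36, -15), Mul(-2, 4)) = Mul(-540, -8) = 4320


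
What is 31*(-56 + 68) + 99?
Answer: 471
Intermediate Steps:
31*(-56 + 68) + 99 = 31*12 + 99 = 372 + 99 = 471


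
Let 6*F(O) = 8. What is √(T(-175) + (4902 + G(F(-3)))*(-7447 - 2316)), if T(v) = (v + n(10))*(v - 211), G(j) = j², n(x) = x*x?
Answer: 2*I*√107654923/3 ≈ 6917.1*I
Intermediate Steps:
F(O) = 4/3 (F(O) = (⅙)*8 = 4/3)
n(x) = x²
T(v) = (-211 + v)*(100 + v) (T(v) = (v + 10²)*(v - 211) = (v + 100)*(-211 + v) = (100 + v)*(-211 + v) = (-211 + v)*(100 + v))
√(T(-175) + (4902 + G(F(-3)))*(-7447 - 2316)) = √((-21100 + (-175)² - 111*(-175)) + (4902 + (4/3)²)*(-7447 - 2316)) = √((-21100 + 30625 + 19425) + (4902 + 16/9)*(-9763)) = √(28950 + (44134/9)*(-9763)) = √(28950 - 430880242/9) = √(-430619692/9) = 2*I*√107654923/3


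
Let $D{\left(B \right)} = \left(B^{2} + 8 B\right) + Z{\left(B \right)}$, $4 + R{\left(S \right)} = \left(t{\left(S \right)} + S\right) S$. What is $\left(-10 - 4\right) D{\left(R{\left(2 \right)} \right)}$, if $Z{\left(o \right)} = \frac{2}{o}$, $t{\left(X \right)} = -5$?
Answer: $- \frac{1386}{5} \approx -277.2$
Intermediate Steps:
$R{\left(S \right)} = -4 + S \left(-5 + S\right)$ ($R{\left(S \right)} = -4 + \left(-5 + S\right) S = -4 + S \left(-5 + S\right)$)
$D{\left(B \right)} = B^{2} + \frac{2}{B} + 8 B$ ($D{\left(B \right)} = \left(B^{2} + 8 B\right) + \frac{2}{B} = B^{2} + \frac{2}{B} + 8 B$)
$\left(-10 - 4\right) D{\left(R{\left(2 \right)} \right)} = \left(-10 - 4\right) \frac{2 + \left(-4 + 2^{2} - 10\right)^{2} \left(8 - \left(14 - 4\right)\right)}{-4 + 2^{2} - 10} = - 14 \frac{2 + \left(-4 + 4 - 10\right)^{2} \left(8 - 10\right)}{-4 + 4 - 10} = - 14 \frac{2 + \left(-10\right)^{2} \left(8 - 10\right)}{-10} = - 14 \left(- \frac{2 + 100 \left(-2\right)}{10}\right) = - 14 \left(- \frac{2 - 200}{10}\right) = - 14 \left(\left(- \frac{1}{10}\right) \left(-198\right)\right) = \left(-14\right) \frac{99}{5} = - \frac{1386}{5}$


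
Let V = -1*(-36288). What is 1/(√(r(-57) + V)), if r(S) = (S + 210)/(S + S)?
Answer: √52397934/1378893 ≈ 0.0052496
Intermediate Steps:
V = 36288
r(S) = (210 + S)/(2*S) (r(S) = (210 + S)/((2*S)) = (210 + S)*(1/(2*S)) = (210 + S)/(2*S))
1/(√(r(-57) + V)) = 1/(√((½)*(210 - 57)/(-57) + 36288)) = 1/(√((½)*(-1/57)*153 + 36288)) = 1/(√(-51/38 + 36288)) = 1/(√(1378893/38)) = 1/(√52397934/38) = √52397934/1378893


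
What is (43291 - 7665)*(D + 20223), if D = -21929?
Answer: -60777956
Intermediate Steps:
(43291 - 7665)*(D + 20223) = (43291 - 7665)*(-21929 + 20223) = 35626*(-1706) = -60777956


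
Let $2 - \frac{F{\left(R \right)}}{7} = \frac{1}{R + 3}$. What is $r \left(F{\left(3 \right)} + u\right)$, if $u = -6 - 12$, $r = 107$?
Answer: $- \frac{3317}{6} \approx -552.83$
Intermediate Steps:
$F{\left(R \right)} = 14 - \frac{7}{3 + R}$ ($F{\left(R \right)} = 14 - \frac{7}{R + 3} = 14 - \frac{7}{3 + R}$)
$u = -18$ ($u = -6 - 12 = -18$)
$r \left(F{\left(3 \right)} + u\right) = 107 \left(\frac{7 \left(5 + 2 \cdot 3\right)}{3 + 3} - 18\right) = 107 \left(\frac{7 \left(5 + 6\right)}{6} - 18\right) = 107 \left(7 \cdot \frac{1}{6} \cdot 11 - 18\right) = 107 \left(\frac{77}{6} - 18\right) = 107 \left(- \frac{31}{6}\right) = - \frac{3317}{6}$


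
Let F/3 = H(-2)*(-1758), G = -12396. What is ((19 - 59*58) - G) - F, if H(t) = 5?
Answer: 35363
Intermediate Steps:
F = -26370 (F = 3*(5*(-1758)) = 3*(-8790) = -26370)
((19 - 59*58) - G) - F = ((19 - 59*58) - 1*(-12396)) - 1*(-26370) = ((19 - 3422) + 12396) + 26370 = (-3403 + 12396) + 26370 = 8993 + 26370 = 35363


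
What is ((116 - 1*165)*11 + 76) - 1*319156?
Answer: -319619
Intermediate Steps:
((116 - 1*165)*11 + 76) - 1*319156 = ((116 - 165)*11 + 76) - 319156 = (-49*11 + 76) - 319156 = (-539 + 76) - 319156 = -463 - 319156 = -319619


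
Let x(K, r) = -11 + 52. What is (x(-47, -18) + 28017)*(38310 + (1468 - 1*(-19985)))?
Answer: 1676830254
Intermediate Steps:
x(K, r) = 41
(x(-47, -18) + 28017)*(38310 + (1468 - 1*(-19985))) = (41 + 28017)*(38310 + (1468 - 1*(-19985))) = 28058*(38310 + (1468 + 19985)) = 28058*(38310 + 21453) = 28058*59763 = 1676830254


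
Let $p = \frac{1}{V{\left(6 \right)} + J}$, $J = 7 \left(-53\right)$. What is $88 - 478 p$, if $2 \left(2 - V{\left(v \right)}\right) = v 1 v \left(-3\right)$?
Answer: $\frac{28198}{315} \approx 89.517$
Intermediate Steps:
$J = -371$
$V{\left(v \right)} = 2 + \frac{3 v^{2}}{2}$ ($V{\left(v \right)} = 2 - \frac{v 1 v \left(-3\right)}{2} = 2 - \frac{v v \left(-3\right)}{2} = 2 - \frac{v^{2} \left(-3\right)}{2} = 2 - \frac{\left(-3\right) v^{2}}{2} = 2 + \frac{3 v^{2}}{2}$)
$p = - \frac{1}{315}$ ($p = \frac{1}{\left(2 + \frac{3 \cdot 6^{2}}{2}\right) - 371} = \frac{1}{\left(2 + \frac{3}{2} \cdot 36\right) - 371} = \frac{1}{\left(2 + 54\right) - 371} = \frac{1}{56 - 371} = \frac{1}{-315} = - \frac{1}{315} \approx -0.0031746$)
$88 - 478 p = 88 - - \frac{478}{315} = 88 + \frac{478}{315} = \frac{28198}{315}$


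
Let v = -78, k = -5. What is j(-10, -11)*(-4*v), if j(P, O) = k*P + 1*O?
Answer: 12168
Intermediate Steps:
j(P, O) = O - 5*P (j(P, O) = -5*P + 1*O = -5*P + O = O - 5*P)
j(-10, -11)*(-4*v) = (-11 - 5*(-10))*(-4*(-78)) = (-11 + 50)*312 = 39*312 = 12168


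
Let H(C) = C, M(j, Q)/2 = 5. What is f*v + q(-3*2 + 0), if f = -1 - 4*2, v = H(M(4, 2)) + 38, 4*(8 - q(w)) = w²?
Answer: -433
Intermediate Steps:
M(j, Q) = 10 (M(j, Q) = 2*5 = 10)
q(w) = 8 - w²/4
v = 48 (v = 10 + 38 = 48)
f = -9 (f = -1 - 8 = -9)
f*v + q(-3*2 + 0) = -9*48 + (8 - (-3*2 + 0)²/4) = -432 + (8 - (-6 + 0)²/4) = -432 + (8 - ¼*(-6)²) = -432 + (8 - ¼*36) = -432 + (8 - 9) = -432 - 1 = -433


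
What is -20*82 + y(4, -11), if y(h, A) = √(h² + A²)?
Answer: -1640 + √137 ≈ -1628.3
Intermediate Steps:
y(h, A) = √(A² + h²)
-20*82 + y(4, -11) = -20*82 + √((-11)² + 4²) = -1640 + √(121 + 16) = -1640 + √137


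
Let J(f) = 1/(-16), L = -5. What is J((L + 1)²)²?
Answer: 1/256 ≈ 0.0039063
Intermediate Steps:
J(f) = -1/16
J((L + 1)²)² = (-1/16)² = 1/256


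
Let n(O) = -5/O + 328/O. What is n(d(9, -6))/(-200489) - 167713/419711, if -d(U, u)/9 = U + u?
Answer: -907728948086/2271980844333 ≈ -0.39953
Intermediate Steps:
d(U, u) = -9*U - 9*u (d(U, u) = -9*(U + u) = -9*U - 9*u)
n(O) = 323/O
n(d(9, -6))/(-200489) - 167713/419711 = (323/(-9*9 - 9*(-6)))/(-200489) - 167713/419711 = (323/(-81 + 54))*(-1/200489) - 167713*1/419711 = (323/(-27))*(-1/200489) - 167713/419711 = (323*(-1/27))*(-1/200489) - 167713/419711 = -323/27*(-1/200489) - 167713/419711 = 323/5413203 - 167713/419711 = -907728948086/2271980844333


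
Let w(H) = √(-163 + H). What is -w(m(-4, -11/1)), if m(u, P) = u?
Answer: -I*√167 ≈ -12.923*I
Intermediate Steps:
-w(m(-4, -11/1)) = -√(-163 - 4) = -√(-167) = -I*√167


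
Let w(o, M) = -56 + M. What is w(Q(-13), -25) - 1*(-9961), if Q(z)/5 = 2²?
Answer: 9880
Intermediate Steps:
Q(z) = 20 (Q(z) = 5*2² = 5*4 = 20)
w(Q(-13), -25) - 1*(-9961) = (-56 - 25) - 1*(-9961) = -81 + 9961 = 9880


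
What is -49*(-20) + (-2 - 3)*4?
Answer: 960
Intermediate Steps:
-49*(-20) + (-2 - 3)*4 = 980 - 5*4 = 980 - 20 = 960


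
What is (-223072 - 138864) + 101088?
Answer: -260848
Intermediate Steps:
(-223072 - 138864) + 101088 = -361936 + 101088 = -260848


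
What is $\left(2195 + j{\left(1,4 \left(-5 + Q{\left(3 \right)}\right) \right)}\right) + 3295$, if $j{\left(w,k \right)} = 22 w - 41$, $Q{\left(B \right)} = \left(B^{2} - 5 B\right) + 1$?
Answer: $5471$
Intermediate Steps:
$Q{\left(B \right)} = 1 + B^{2} - 5 B$
$j{\left(w,k \right)} = -41 + 22 w$
$\left(2195 + j{\left(1,4 \left(-5 + Q{\left(3 \right)}\right) \right)}\right) + 3295 = \left(2195 + \left(-41 + 22 \cdot 1\right)\right) + 3295 = \left(2195 + \left(-41 + 22\right)\right) + 3295 = \left(2195 - 19\right) + 3295 = 2176 + 3295 = 5471$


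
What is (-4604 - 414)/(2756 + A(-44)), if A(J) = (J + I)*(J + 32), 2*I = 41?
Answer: -2509/1519 ≈ -1.6517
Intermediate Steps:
I = 41/2 (I = (½)*41 = 41/2 ≈ 20.500)
A(J) = (32 + J)*(41/2 + J) (A(J) = (J + 41/2)*(J + 32) = (41/2 + J)*(32 + J) = (32 + J)*(41/2 + J))
(-4604 - 414)/(2756 + A(-44)) = (-4604 - 414)/(2756 + (656 + (-44)² + (105/2)*(-44))) = -5018/(2756 + (656 + 1936 - 2310)) = -5018/(2756 + 282) = -5018/3038 = -5018*1/3038 = -2509/1519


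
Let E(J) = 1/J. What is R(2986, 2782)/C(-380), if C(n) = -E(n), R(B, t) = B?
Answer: 1134680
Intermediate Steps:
C(n) = -1/n
R(2986, 2782)/C(-380) = 2986/((-1/(-380))) = 2986/((-1*(-1/380))) = 2986/(1/380) = 2986*380 = 1134680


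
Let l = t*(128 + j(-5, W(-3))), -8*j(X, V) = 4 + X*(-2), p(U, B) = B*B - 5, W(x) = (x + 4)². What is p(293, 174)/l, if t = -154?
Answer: -60542/38885 ≈ -1.5569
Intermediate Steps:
W(x) = (4 + x)²
p(U, B) = -5 + B² (p(U, B) = B² - 5 = -5 + B²)
j(X, V) = -½ + X/4 (j(X, V) = -(4 + X*(-2))/8 = -(4 - 2*X)/8 = -½ + X/4)
l = -38885/2 (l = -154*(128 + (-½ + (¼)*(-5))) = -154*(128 + (-½ - 5/4)) = -154*(128 - 7/4) = -154*505/4 = -38885/2 ≈ -19443.)
p(293, 174)/l = (-5 + 174²)/(-38885/2) = (-5 + 30276)*(-2/38885) = 30271*(-2/38885) = -60542/38885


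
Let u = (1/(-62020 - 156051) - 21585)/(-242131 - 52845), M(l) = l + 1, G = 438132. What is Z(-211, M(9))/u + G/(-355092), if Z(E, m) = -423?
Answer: -9151549290594373/1582803267077 ≈ -5781.9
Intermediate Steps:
M(l) = 1 + l
u = 53489347/730973992 (u = (1/(-218071) - 21585)/(-294976) = (-1/218071 - 21585)*(-1/294976) = -4707062536/218071*(-1/294976) = 53489347/730973992 ≈ 0.073175)
Z(-211, M(9))/u + G/(-355092) = -423/53489347/730973992 + 438132/(-355092) = -423*730973992/53489347 + 438132*(-1/355092) = -309201998616/53489347 - 36511/29591 = -9151549290594373/1582803267077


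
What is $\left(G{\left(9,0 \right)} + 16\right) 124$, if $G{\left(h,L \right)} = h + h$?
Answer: $4216$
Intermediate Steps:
$G{\left(h,L \right)} = 2 h$
$\left(G{\left(9,0 \right)} + 16\right) 124 = \left(2 \cdot 9 + 16\right) 124 = \left(18 + 16\right) 124 = 34 \cdot 124 = 4216$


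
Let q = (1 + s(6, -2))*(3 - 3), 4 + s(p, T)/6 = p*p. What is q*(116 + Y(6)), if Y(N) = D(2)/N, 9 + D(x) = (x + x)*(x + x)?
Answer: 0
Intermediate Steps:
s(p, T) = -24 + 6*p**2 (s(p, T) = -24 + 6*(p*p) = -24 + 6*p**2)
q = 0 (q = (1 + (-24 + 6*6**2))*(3 - 3) = (1 + (-24 + 6*36))*0 = (1 + (-24 + 216))*0 = (1 + 192)*0 = 193*0 = 0)
D(x) = -9 + 4*x**2 (D(x) = -9 + (x + x)*(x + x) = -9 + (2*x)*(2*x) = -9 + 4*x**2)
Y(N) = 7/N (Y(N) = (-9 + 4*2**2)/N = (-9 + 4*4)/N = (-9 + 16)/N = 7/N)
q*(116 + Y(6)) = 0*(116 + 7/6) = 0*(703/6) = 0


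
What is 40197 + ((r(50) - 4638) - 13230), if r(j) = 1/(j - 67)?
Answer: 379592/17 ≈ 22329.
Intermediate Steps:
r(j) = 1/(-67 + j)
40197 + ((r(50) - 4638) - 13230) = 40197 + ((1/(-67 + 50) - 4638) - 13230) = 40197 + ((1/(-17) - 4638) - 13230) = 40197 + ((-1/17 - 4638) - 13230) = 40197 + (-78847/17 - 13230) = 40197 - 303757/17 = 379592/17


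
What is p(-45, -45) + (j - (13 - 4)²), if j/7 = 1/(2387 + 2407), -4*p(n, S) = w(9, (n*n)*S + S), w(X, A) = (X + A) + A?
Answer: 436270793/9588 ≈ 45502.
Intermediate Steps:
w(X, A) = X + 2*A (w(X, A) = (A + X) + A = X + 2*A)
p(n, S) = -9/4 - S/2 - S*n²/2 (p(n, S) = -(9 + 2*((n*n)*S + S))/4 = -(9 + 2*(n²*S + S))/4 = -(9 + 2*(S*n² + S))/4 = -(9 + 2*(S + S*n²))/4 = -(9 + (2*S + 2*S*n²))/4 = -(9 + 2*S + 2*S*n²)/4 = -9/4 - S/2 - S*n²/2)
j = 7/4794 (j = 7/(2387 + 2407) = 7/4794 ≈ 0.0014602)
p(-45, -45) + (j - (13 - 4)²) = (-9/4 - ½*(-45)*(1 + (-45)²)) + (7/4794 - (13 - 4)²) = (-9/4 - ½*(-45)*(1 + 2025)) + (7/4794 - 1*9²) = (-9/4 - ½*(-45)*2026) + (7/4794 - 1*81) = (-9/4 + 45585) + (7/4794 - 81) = 182331/4 - 388307/4794 = 436270793/9588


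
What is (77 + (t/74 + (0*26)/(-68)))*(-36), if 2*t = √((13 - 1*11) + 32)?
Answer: -2772 - 9*√34/37 ≈ -2773.4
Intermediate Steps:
t = √34/2 (t = √((13 - 1*11) + 32)/2 = √((13 - 11) + 32)/2 = √(2 + 32)/2 = √34/2 ≈ 2.9155)
(77 + (t/74 + (0*26)/(-68)))*(-36) = (77 + ((√34/2)/74 + (0*26)/(-68)))*(-36) = (77 + ((√34/2)*(1/74) + 0*(-1/68)))*(-36) = (77 + (√34/148 + 0))*(-36) = (77 + √34/148)*(-36) = -2772 - 9*√34/37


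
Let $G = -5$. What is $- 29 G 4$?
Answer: $580$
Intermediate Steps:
$- 29 G 4 = \left(-29\right) \left(-5\right) 4 = 145 \cdot 4 = 580$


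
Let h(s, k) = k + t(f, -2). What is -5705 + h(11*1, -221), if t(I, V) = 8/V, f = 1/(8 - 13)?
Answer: -5930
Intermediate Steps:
f = -⅕ (f = 1/(-5) = -⅕ ≈ -0.20000)
h(s, k) = -4 + k (h(s, k) = k + 8/(-2) = k + 8*(-½) = k - 4 = -4 + k)
-5705 + h(11*1, -221) = -5705 + (-4 - 221) = -5705 - 225 = -5930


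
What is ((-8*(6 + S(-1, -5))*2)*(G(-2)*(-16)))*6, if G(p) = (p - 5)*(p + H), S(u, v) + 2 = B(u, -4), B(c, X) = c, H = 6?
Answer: -129024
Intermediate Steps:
S(u, v) = -2 + u
G(p) = (-5 + p)*(6 + p) (G(p) = (p - 5)*(p + 6) = (-5 + p)*(6 + p))
((-8*(6 + S(-1, -5))*2)*(G(-2)*(-16)))*6 = ((-8*(6 + (-2 - 1))*2)*((-30 - 2 + (-2)²)*(-16)))*6 = ((-8*(6 - 3)*2)*((-30 - 2 + 4)*(-16)))*6 = ((-24*2)*(-28*(-16)))*6 = (-8*6*448)*6 = -48*448*6 = -21504*6 = -129024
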